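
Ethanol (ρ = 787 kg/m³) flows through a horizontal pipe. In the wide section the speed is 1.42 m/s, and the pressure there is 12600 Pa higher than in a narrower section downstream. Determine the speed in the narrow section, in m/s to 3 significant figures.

5.83 m/s

Horizontal Bernoulli: P₁ + ½ρv₁² = P₂ + ½ρv₂², so v₂² = v₁² + 2(P₁ − P₂)/ρ.
v₂ = √(1.42² + 2·12600/787) = √(2.02 + 32.0) = 5.83 m/s.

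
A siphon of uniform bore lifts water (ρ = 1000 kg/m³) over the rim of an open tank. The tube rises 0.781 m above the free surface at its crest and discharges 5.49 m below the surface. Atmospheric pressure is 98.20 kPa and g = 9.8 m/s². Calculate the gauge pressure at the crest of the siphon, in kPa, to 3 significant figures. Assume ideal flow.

From the surface to the outlet (both open to atmosphere, surface at rest): v = √(2g·h_out) = √(2·9.8·5.49) = 10.4 m/s.
The bore is uniform, so the speed at the crest is the same v. Bernoulli surface→crest: P_atm = P_top + ½ρv² + ρg·h_top.
P_top = 98200 − ½·1000·10.4² − 1000·9.8·0.781 = 36700 Pa. So P_gauge = P_top − P_atm = -61500 Pa.

P_gauge ≈ -61.5 kPa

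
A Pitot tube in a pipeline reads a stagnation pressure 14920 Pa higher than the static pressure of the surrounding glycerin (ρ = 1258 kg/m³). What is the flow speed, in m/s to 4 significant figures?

4.870 m/s

The dynamic pressure equals the rise in static pressure at the stagnation point: ΔP = ½ρv².
v = √(2ΔP/ρ) = √(2·14920/1258) = 4.870 m/s.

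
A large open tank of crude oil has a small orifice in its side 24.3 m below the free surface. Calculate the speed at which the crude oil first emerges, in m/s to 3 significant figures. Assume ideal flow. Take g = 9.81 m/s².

Torricelli's result v = √(2gh) gives v = √(2·9.81·24.3) = 21.8 m/s.

v ≈ 21.8 m/s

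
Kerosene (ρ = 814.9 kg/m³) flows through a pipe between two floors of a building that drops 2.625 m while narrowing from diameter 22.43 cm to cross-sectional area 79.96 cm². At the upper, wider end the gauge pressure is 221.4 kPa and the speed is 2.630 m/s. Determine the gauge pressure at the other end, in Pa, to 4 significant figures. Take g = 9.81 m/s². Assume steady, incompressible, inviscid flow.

176400 Pa

Mass conservation (A₁v₁ = A₂v₂) gives v₂ = 2.630 × 395.1/79.96 = 13.00 m/s.
Energy conservation along the streamline gives P₂ = P₁ − ½ρ(v₂² − v₁²) − ρg(h₂ − h₁).
P₂ = 221400 + ½·814.9·(2.630² − 13.00²) − 814.9·9.81·(−2.625) = 221400 + (-66010) − (-20980) = 176400 Pa.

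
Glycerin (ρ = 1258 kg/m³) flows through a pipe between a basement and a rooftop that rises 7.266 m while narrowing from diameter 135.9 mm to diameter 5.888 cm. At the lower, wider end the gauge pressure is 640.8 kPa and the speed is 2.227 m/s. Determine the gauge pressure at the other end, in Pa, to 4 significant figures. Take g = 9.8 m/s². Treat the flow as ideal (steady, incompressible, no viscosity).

The volume flow rate is constant, so v₂ = (A₁/A₂)v₁ = (145.1/27.23)·2.227 = 11.86 m/s.
Energy conservation along the streamline gives P₂ = P₁ − ½ρ(v₂² − v₁²) − ρg(h₂ − h₁).
P₂ = 640800 + ½·1258·(2.227² − 11.86²) − 1258·9.8·(+7.266) = 640800 + (-85410) − (89580) = 465800 Pa.

P₂ ≈ 465800 Pa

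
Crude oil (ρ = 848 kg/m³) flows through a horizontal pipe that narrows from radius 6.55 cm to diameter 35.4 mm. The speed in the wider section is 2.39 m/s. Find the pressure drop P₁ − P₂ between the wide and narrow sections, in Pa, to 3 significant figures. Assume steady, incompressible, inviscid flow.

The volume flow rate is constant, so v₂ = (A₁/A₂)v₁ = (135/9.84)·2.39 = 32.7 m/s.
The pipe is horizontal, so Bernoulli reduces to P₁ + ½ρv₁² = P₂ + ½ρv₂².
P₁ − P₂ = ½·848·(32.7² − 2.39²) = ½·848·1070 = 452000 Pa.

ΔP ≈ 452000 Pa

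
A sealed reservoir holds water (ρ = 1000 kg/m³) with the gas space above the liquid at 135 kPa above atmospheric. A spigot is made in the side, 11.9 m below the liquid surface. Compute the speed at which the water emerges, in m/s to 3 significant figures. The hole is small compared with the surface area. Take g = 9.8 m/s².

v = 22.4 m/s

Take point 1 at the surface (v₁ ≈ 0) and point 2 at the hole (at atmospheric pressure). Bernoulli: P₁ + ρg h = P_atm + ½ρv₂².
With P₁ − P_atm = 135000 Pa, v₂ = √(2gh + 2ΔP/ρ) = √(2·9.8·11.9 + 2·135000/1000) = 22.4 m/s.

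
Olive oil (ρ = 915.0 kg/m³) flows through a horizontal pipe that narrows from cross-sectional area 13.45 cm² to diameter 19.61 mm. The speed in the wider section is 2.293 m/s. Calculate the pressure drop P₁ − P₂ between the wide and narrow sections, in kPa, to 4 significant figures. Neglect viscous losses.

Mass conservation (A₁v₁ = A₂v₂) gives v₂ = 2.293 × 13.45/3.020 = 10.21 m/s.
Along the horizontal streamline, P + ½ρv² is constant.
P₁ − P₂ = ½·915.0·(10.21² − 2.293²) = ½·915.0·99.01 = 45300 Pa.

ΔP ≈ 45.30 kPa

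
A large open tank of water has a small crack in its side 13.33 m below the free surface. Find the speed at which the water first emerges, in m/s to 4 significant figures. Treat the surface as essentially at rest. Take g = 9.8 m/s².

16.16 m/s

Torricelli's result v = √(2gh) gives v = √(2·9.8·13.33) = 16.16 m/s.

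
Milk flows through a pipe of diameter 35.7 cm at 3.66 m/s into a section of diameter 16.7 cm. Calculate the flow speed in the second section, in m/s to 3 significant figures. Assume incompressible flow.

v₂ ≈ 16.7 m/s

By continuity, v₂ = v₁·A₁/A₂ = 3.66·(1000/219) = 16.7 m/s.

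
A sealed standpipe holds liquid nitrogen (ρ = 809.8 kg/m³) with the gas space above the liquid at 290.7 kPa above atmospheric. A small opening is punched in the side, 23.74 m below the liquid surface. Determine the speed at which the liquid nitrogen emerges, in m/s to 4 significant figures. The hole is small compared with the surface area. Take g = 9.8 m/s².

v ≈ 34.40 m/s

Take point 1 at the surface (v₁ ≈ 0) and point 2 at the hole (at atmospheric pressure). Bernoulli: P₁ + ρg h = P_atm + ½ρv₂².
With P₁ − P_atm = 290700 Pa, v₂ = √(2gh + 2ΔP/ρ) = √(2·9.8·23.74 + 2·290700/809.8) = 34.40 m/s.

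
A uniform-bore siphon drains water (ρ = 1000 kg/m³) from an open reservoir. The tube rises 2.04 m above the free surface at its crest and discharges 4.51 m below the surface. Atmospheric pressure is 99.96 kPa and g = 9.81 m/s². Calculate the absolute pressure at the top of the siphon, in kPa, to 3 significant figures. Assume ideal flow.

P_top ≈ 35.7 kPa

From the surface to the outlet (both open to atmosphere, surface at rest): v = √(2g·h_out) = √(2·9.81·4.51) = 9.41 m/s.
The bore is uniform, so the speed at the crest is the same v. Bernoulli surface→crest: P_atm = P_top + ½ρv² + ρg·h_top.
P_top = 99960 − ½·1000·9.41² − 1000·9.81·2.04 = 35700 Pa.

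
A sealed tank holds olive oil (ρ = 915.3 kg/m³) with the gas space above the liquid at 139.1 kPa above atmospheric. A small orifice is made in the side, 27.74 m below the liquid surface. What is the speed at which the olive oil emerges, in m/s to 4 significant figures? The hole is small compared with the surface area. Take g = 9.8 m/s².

v ≈ 29.11 m/s

Take point 1 at the surface (v₁ ≈ 0) and point 2 at the hole (at atmospheric pressure). Bernoulli: P₁ + ρg h = P_atm + ½ρv₂².
With P₁ − P_atm = 139100 Pa, v₂ = √(2gh + 2ΔP/ρ) = √(2·9.8·27.74 + 2·139100/915.3) = 29.11 m/s.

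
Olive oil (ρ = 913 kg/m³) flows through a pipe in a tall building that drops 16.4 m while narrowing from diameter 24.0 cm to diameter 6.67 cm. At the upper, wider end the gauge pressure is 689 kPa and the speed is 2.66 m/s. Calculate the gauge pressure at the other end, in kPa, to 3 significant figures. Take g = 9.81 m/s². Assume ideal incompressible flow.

P₂ = 298 kPa

Mass conservation (A₁v₁ = A₂v₂) gives v₂ = 2.66 × 452/34.9 = 34.4 m/s.
Energy conservation along the streamline gives P₂ = P₁ − ½ρ(v₂² − v₁²) − ρg(h₂ − h₁).
P₂ = 689000 + ½·913·(2.66² − 34.4²) − 913·9.81·(−16.4) = 689000 + (-538000) − (-147000) = 298000 Pa.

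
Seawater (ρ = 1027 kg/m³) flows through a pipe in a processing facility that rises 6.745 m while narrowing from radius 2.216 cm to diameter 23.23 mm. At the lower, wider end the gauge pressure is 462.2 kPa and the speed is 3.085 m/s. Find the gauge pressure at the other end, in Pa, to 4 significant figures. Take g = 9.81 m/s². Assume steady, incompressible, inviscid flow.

P₂ ≈ 334400 Pa

The volume flow rate is constant, so v₂ = (A₁/A₂)v₁ = (15.43/4.238)·3.085 = 11.23 m/s.
Energy conservation along the streamline gives P₂ = P₁ − ½ρ(v₂² − v₁²) − ρg(h₂ − h₁).
P₂ = 462200 + ½·1027·(3.085² − 11.23²) − 1027·9.81·(+6.745) = 462200 + (-59860) − (67950) = 334400 Pa.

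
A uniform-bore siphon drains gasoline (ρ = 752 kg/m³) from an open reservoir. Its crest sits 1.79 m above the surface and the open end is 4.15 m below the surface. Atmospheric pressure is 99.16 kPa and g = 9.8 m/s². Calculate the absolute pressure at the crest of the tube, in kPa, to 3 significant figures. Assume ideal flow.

P_top = 55.4 kPa

The outlet speed comes from Torricelli: v = √(2g·4.15) = 9.02 m/s.
The bore is uniform, so the speed at the crest is the same v. Bernoulli surface→crest: P_atm = P_top + ½ρv² + ρg·h_top.
P_top = 99160 − ½·752·9.02² − 752·9.8·1.79 = 55400 Pa.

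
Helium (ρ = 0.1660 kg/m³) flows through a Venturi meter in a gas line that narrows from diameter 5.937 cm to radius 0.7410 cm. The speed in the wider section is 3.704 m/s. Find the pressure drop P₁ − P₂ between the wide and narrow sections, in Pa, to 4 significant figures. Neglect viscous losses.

ΔP ≈ 292.2 Pa

Mass conservation (A₁v₁ = A₂v₂) gives v₂ = 3.704 × 27.68/1.725 = 59.44 m/s.
Bernoulli (h₁ = h₂): P₁ − P₂ = ½ρ(v₂² − v₁²).
P₁ − P₂ = ½·0.1660·(59.44² − 3.704²) = ½·0.1660·3520 = 292.2 Pa.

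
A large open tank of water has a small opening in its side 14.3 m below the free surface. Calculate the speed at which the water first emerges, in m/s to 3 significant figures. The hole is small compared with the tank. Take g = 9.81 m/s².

Bernoulli from surface to hole (P equal, v_surface ≈ 0): v = √(2gh) = √(2×9.81×14.3) = 16.8 m/s.

v = 16.8 m/s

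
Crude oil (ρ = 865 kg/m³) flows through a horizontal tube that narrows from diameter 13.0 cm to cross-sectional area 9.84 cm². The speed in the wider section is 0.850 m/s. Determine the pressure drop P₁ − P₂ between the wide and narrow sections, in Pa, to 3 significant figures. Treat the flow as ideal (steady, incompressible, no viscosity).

The volume flow rate is constant, so v₂ = (A₁/A₂)v₁ = (133/9.84)·0.850 = 11.5 m/s.
With no height change, Bernoulli's equation is P₁ + ½ρv₁² = P₂ + ½ρv₂².
P₁ − P₂ = ½·865·(11.5² − 0.850²) = ½·865·131 = 56500 Pa.

56500 Pa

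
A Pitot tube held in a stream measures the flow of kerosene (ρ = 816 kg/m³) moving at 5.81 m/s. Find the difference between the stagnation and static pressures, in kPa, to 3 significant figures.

The dynamic pressure equals the rise in static pressure at the stagnation point: ΔP = ½ρv².
ΔP = ½·816·5.81² = 13800 Pa.

ΔP ≈ 13.8 kPa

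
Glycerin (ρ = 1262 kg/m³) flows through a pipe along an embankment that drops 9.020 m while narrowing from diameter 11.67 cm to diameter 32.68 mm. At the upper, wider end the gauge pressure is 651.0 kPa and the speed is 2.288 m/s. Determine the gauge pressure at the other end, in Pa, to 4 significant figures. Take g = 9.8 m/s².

By continuity, v₂ = v₁·A₁/A₂ = 2.288·(107.0/8.388) = 29.18 m/s.
Applying Bernoulli between the two ends and solving for P₂: P₂ = P₁ + ½ρ(v₁² − v₂²) − ρgΔh.
P₂ = 651000 + ½·1262·(2.288² − 29.18²) − 1262·9.8·(−9.020) = 651000 + (-533800) − (-111600) = 228700 Pa.

228700 Pa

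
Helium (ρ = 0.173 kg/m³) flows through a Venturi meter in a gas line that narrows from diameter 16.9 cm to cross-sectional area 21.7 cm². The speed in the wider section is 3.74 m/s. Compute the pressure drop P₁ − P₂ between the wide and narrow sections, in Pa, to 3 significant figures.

The volume flow rate is constant, so v₂ = (A₁/A₂)v₁ = (224/21.7)·3.74 = 38.7 m/s.
Bernoulli (h₁ = h₂): P₁ − P₂ = ½ρ(v₂² − v₁²).
P₁ − P₂ = ½·0.173·(38.7² − 3.74²) = ½·0.173·1480 = 128 Pa.

128 Pa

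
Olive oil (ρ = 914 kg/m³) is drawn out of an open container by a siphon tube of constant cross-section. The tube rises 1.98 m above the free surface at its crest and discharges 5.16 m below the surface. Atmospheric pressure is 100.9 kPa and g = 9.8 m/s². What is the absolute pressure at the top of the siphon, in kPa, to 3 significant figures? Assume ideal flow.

From the surface to the outlet (both open to atmosphere, surface at rest): v = √(2g·h_out) = √(2·9.8·5.16) = 10.1 m/s.
With constant cross-section the crest speed equals v; applying Bernoulli from the surface up to the crest, P_top = P_atm − ½ρv² − ρg·h_top.
P_top = 100900 − ½·914·10.1² − 914·9.8·1.98 = 36900 Pa.

P_top ≈ 36.9 kPa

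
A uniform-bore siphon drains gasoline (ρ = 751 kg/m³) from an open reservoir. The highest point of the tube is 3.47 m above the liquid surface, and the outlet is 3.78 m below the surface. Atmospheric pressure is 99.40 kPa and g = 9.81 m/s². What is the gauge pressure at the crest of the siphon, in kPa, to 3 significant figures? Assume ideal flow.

From the surface to the outlet (both open to atmosphere, surface at rest): v = √(2g·h_out) = √(2·9.81·3.78) = 8.61 m/s.
Continuity keeps v the same throughout the tube; from surface to crest, P_atm + 0 = P_top + ½ρv² + ρg·h_top.
P_top = 99400 − ½·751·8.61² − 751·9.81·3.47 = 46000 Pa. So P_gauge = P_top − P_atm = -53400 Pa.

P_gauge ≈ -53.4 kPa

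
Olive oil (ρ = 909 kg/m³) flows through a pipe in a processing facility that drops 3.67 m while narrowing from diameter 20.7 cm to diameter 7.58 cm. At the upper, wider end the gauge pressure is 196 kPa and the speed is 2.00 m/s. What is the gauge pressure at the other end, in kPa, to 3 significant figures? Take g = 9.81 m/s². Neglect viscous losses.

Mass conservation (A₁v₁ = A₂v₂) gives v₂ = 2.00 × 337/45.1 = 14.9 m/s.
Applying Bernoulli between the two ends and solving for P₂: P₂ = P₁ + ½ρ(v₁² − v₂²) − ρgΔh.
P₂ = 196000 + ½·909·(2.00² − 14.9²) − 909·9.81·(−3.67) = 196000 + (-99300) − (-32700) = 129000 Pa.

P₂ ≈ 129 kPa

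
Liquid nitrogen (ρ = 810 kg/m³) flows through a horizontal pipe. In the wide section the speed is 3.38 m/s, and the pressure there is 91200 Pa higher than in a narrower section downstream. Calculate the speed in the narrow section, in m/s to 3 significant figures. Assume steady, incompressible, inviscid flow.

With h₁ = h₂, rearranging Bernoulli gives v₂ = √(v₁² + 2ΔP/ρ).
v₂ = √(3.38² + 2·91200/810) = √(11.4 + 225) = 15.4 m/s.

v₂ ≈ 15.4 m/s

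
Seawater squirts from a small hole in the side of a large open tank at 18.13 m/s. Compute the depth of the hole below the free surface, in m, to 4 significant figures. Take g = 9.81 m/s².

Torricelli: v = √(2gh), so h = v²/(2g).
h = 18.13²/(2·9.81) = 328.7/19.62 = 16.75 m.

h ≈ 16.75 m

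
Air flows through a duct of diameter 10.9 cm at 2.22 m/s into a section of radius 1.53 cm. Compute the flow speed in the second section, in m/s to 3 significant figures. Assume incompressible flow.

28.2 m/s

By continuity, v₂ = v₁·A₁/A₂ = 2.22·(93.3/7.35) = 28.2 m/s.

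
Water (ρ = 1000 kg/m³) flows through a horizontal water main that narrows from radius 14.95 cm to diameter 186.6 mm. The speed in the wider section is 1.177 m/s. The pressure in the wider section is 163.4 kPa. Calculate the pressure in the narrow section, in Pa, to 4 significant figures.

P₂ ≈ 159500 Pa

By continuity, v₂ = v₁·A₁/A₂ = 1.177·(702.2/273.5) = 3.022 m/s.
With no height change, Bernoulli's equation is P₁ + ½ρv₁² = P₂ + ½ρv₂².
P₂ = P₁ − ½ρ(v₂² − v₁²) = 163400 − ½·1000·(3.022² − 1.177²) = 163400 − 3874 = 159500 Pa.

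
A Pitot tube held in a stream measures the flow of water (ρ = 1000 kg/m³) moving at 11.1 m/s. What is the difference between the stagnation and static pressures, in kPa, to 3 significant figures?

At the stagnation point the flow is brought to rest, so Bernoulli gives P_stag − P_static = ½ρv².
ΔP = ½·1000·11.1² = 61600 Pa.

ΔP = 61.6 kPa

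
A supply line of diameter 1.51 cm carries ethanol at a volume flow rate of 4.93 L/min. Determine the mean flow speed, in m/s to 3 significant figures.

v ≈ 0.459 m/s

Q = 4.93 L/min = 0.0000822 m³/s.
v = Q/A = 0.0000822 / 0.000179 = 0.459 m/s.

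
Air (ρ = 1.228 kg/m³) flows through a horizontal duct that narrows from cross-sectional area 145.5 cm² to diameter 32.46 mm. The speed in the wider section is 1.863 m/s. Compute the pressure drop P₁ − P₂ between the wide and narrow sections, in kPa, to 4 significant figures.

By continuity, v₂ = v₁·A₁/A₂ = 1.863·(145.5/8.275) = 32.76 m/s.
The pipe is horizontal, so Bernoulli reduces to P₁ + ½ρv₁² = P₂ + ½ρv₂².
P₁ − P₂ = ½·1.228·(32.76² − 1.863²) = ½·1.228·1069 = 656.7 Pa.

0.6567 kPa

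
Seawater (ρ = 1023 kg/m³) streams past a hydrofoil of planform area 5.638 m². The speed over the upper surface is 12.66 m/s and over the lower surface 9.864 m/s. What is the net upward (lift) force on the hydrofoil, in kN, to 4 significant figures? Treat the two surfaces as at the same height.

The faster flow above has the lower pressure; Bernoulli (same height) gives ΔP = ½ρ(v_up² − v_low²).
ΔP = ½·1023·(12.66² − 9.864²) = 32210 Pa.
Lift = ΔP · A = 32210 × 5.638 = 181600 N.

F ≈ 181.6 kN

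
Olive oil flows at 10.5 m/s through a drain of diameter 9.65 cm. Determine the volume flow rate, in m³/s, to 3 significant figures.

Q = A·v = 0.00731 m² × 10.5 m/s = 0.0768 m³/s.

Q = 0.0768 m³/s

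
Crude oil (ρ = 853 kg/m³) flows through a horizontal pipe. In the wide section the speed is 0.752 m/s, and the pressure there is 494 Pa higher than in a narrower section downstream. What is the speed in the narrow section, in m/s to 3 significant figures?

v₂ ≈ 1.31 m/s

Horizontal Bernoulli: P₁ + ½ρv₁² = P₂ + ½ρv₂², so v₂² = v₁² + 2(P₁ − P₂)/ρ.
v₂ = √(0.752² + 2·494/853) = √(0.566 + 1.16) = 1.31 m/s.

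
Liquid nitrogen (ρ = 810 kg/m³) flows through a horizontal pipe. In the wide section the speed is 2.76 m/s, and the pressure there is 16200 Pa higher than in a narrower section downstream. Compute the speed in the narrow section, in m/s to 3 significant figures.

Along the level pipe P + ½ρv² is conserved, hence v₂² = v₁² + 2(P₁ − P₂)/ρ.
v₂ = √(2.76² + 2·16200/810) = √(7.62 + 40.0) = 6.90 m/s.

v₂ ≈ 6.90 m/s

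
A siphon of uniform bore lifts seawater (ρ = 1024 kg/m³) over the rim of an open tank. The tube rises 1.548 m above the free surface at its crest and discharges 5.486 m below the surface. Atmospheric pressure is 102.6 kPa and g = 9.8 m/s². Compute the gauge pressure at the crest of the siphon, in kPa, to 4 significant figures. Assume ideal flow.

-70.59 kPa

The outlet speed comes from Torricelli: v = √(2g·5.486) = 10.37 m/s.
Continuity keeps v the same throughout the tube; from surface to crest, P_atm + 0 = P_top + ½ρv² + ρg·h_top.
P_top = 102600 − ½·1024·10.37² − 1024·9.8·1.548 = 32010 Pa. So P_gauge = P_top − P_atm = -70590 Pa.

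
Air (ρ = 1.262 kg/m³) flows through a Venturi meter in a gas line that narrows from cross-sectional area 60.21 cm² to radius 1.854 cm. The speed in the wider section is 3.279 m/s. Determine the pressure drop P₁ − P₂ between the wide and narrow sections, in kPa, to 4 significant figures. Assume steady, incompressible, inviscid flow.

ΔP = 0.2041 kPa

By continuity, v₂ = v₁·A₁/A₂ = 3.279·(60.21/10.80) = 18.28 m/s.
With no height change, Bernoulli's equation is P₁ + ½ρv₁² = P₂ + ½ρv₂².
P₁ − P₂ = ½·1.262·(18.28² − 3.279²) = ½·1.262·323.5 = 204.1 Pa.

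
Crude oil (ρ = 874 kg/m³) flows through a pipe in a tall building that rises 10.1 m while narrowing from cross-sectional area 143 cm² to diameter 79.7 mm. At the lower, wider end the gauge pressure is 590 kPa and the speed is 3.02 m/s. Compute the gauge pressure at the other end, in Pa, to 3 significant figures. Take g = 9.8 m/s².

Mass conservation (A₁v₁ = A₂v₂) gives v₂ = 3.02 × 143/49.9 = 8.66 m/s.
Energy conservation along the streamline gives P₂ = P₁ − ½ρ(v₂² − v₁²) − ρg(h₂ − h₁).
P₂ = 590000 + ½·874·(3.02² − 8.66²) − 874·9.8·(+10.1) = 590000 + (-28800) − (86500) = 475000 Pa.

P₂ ≈ 475000 Pa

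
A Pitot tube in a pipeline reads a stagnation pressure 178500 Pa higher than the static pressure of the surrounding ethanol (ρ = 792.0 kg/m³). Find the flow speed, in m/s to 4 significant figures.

Bernoulli between the free stream and the stagnation point: ½ρv² = P_stag − P_static.
v = √(2ΔP/ρ) = √(2·178500/792.0) = 21.23 m/s.

v = 21.23 m/s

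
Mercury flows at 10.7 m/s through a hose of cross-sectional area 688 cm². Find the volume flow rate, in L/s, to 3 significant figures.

Q ≈ 736 L/s

Q = A·v = 0.0688 m² × 10.7 m/s = 0.736 m³/s.
Converting: 0.736 m³/s × 1000 = 736 L/s.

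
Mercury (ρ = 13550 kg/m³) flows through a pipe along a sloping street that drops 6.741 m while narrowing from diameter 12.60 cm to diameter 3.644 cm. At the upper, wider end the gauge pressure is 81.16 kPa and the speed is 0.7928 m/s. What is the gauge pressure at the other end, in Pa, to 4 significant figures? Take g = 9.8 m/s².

By continuity, v₂ = v₁·A₁/A₂ = 0.7928·(124.7/10.43) = 9.479 m/s.
Energy conservation along the streamline gives P₂ = P₁ − ½ρ(v₂² − v₁²) − ρg(h₂ − h₁).
P₂ = 81160 + ½·13550·(0.7928² − 9.479²) − 13550·9.8·(−6.741) = 81160 + (-604400) − (-895100) = 371900 Pa.

P₂ ≈ 371900 Pa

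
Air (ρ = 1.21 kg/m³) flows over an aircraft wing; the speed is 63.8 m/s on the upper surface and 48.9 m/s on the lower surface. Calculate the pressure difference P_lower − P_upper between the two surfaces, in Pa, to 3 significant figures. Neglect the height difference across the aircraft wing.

The pressure is lower where the speed is higher: ΔP = ½ρ(v_up² − v_low²).
ΔP = ½·1.21·(63.8² − 48.9²) = 1020 Pa.

ΔP ≈ 1020 Pa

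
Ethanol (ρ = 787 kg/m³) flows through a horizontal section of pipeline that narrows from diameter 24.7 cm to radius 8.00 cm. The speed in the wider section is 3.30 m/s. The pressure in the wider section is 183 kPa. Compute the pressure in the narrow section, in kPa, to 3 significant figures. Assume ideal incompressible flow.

By continuity, v₂ = v₁·A₁/A₂ = 3.30·(479/201) = 7.86 m/s.
Bernoulli (h₁ = h₂): P₁ − P₂ = ½ρ(v₂² − v₁²).
P₂ = P₁ − ½ρ(v₂² − v₁²) = 183000 − ½·787·(7.86² − 3.30²) = 183000 − 20100 = 163000 Pa.

P₂ ≈ 163 kPa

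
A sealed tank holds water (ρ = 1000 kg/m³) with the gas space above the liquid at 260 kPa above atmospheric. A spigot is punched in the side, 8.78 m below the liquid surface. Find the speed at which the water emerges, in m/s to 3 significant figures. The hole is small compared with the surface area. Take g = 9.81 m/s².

Take point 1 at the surface (v₁ ≈ 0) and point 2 at the hole (at atmospheric pressure). Bernoulli: P₁ + ρg h = P_atm + ½ρv₂².
With P₁ − P_atm = 260000 Pa, v₂ = √(2gh + 2ΔP/ρ) = √(2·9.81·8.78 + 2·260000/1000) = 26.3 m/s.

26.3 m/s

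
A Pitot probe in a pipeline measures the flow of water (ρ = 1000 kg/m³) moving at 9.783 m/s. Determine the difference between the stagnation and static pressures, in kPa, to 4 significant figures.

The dynamic pressure equals the rise in static pressure at the stagnation point: ΔP = ½ρv².
ΔP = ½·1000·9.783² = 47850 Pa.

ΔP = 47.85 kPa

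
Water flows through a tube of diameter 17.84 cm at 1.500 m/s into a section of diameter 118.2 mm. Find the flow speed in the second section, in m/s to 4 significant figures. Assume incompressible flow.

Mass conservation (A₁v₁ = A₂v₂) gives v₂ = 1.500 × 250.0/109.7 = 3.417 m/s.

v₂ ≈ 3.417 m/s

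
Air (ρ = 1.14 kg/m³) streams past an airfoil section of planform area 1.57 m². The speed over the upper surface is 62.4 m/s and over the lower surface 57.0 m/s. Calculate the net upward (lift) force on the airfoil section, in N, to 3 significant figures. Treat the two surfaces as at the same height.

With equal heights on the two surfaces, Bernoulli gives P_lower − P_upper = ½ρ(v_upper² − v_lower²).
ΔP = ½·1.14·(62.4² − 57.0²) = 368 Pa.
Lift = ΔP · A = 368 × 1.57 = 577 N.

F = 577 N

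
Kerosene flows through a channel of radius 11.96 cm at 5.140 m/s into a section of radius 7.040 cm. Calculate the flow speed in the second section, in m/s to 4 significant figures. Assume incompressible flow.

By continuity, v₂ = v₁·A₁/A₂ = 5.140·(449.4/155.7) = 14.83 m/s.

v₂ = 14.83 m/s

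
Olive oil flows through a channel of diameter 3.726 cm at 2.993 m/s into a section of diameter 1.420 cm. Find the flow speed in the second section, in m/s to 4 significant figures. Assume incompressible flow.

Continuity gives A₁v₁ = A₂v₂, so v₂ = (10.90 cm²)/(1.584 cm²) × 2.993 m/s = 20.61 m/s.

20.61 m/s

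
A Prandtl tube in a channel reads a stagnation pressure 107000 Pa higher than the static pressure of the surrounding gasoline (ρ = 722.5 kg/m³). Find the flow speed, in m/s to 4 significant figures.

v ≈ 17.21 m/s

At the stagnation point the flow is brought to rest, so Bernoulli gives P_stag − P_static = ½ρv².
v = √(2ΔP/ρ) = √(2·107000/722.5) = 17.21 m/s.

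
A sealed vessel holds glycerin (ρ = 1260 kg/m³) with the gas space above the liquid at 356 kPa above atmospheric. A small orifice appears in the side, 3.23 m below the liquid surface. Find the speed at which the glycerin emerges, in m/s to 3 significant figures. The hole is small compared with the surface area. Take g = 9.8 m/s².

Take point 1 at the surface (v₁ ≈ 0) and point 2 at the hole (at atmospheric pressure). Bernoulli: P₁ + ρg h = P_atm + ½ρv₂².
With P₁ − P_atm = 356000 Pa, v₂ = √(2gh + 2ΔP/ρ) = √(2·9.8·3.23 + 2·356000/1260) = 25.1 m/s.

v ≈ 25.1 m/s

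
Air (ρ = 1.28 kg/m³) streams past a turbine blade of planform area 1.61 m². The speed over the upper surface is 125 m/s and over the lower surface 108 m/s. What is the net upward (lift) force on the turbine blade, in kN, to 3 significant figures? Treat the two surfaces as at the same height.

With equal heights on the two surfaces, Bernoulli gives P_lower − P_upper = ½ρ(v_upper² − v_lower²).
ΔP = ½·1.28·(125² − 108²) = 2540 Pa.
Lift = ΔP · A = 2540 × 1.61 = 4080 N.

F ≈ 4.08 kN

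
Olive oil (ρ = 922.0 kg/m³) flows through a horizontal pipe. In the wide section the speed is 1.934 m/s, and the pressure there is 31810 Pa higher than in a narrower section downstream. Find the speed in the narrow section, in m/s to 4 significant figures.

Along the level pipe P + ½ρv² is conserved, hence v₂² = v₁² + 2(P₁ − P₂)/ρ.
v₂ = √(1.934² + 2·31810/922.0) = √(3.740 + 69.00) = 8.529 m/s.

v₂ ≈ 8.529 m/s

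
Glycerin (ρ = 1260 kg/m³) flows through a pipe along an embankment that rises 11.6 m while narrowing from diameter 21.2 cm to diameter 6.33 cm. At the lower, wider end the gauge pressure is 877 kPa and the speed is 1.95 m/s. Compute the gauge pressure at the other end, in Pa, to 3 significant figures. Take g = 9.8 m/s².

Continuity gives A₁v₁ = A₂v₂, so v₂ = (353 cm²)/(31.5 cm²) × 1.95 m/s = 21.9 m/s.
Applying Bernoulli between the two ends and solving for P₂: P₂ = P₁ + ½ρ(v₁² − v₂²) − ρgΔh.
P₂ = 877000 + ½·1260·(1.95² − 21.9²) − 1260·9.8·(+11.6) = 877000 + (-299000) − (143000) = 435000 Pa.

P₂ ≈ 435000 Pa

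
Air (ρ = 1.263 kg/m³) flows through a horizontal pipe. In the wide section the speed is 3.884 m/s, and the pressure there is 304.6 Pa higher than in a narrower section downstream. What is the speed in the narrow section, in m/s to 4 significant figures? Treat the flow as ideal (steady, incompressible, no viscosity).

v₂ = 22.30 m/s

Along the level pipe P + ½ρv² is conserved, hence v₂² = v₁² + 2(P₁ − P₂)/ρ.
v₂ = √(3.884² + 2·304.6/1.263) = √(15.09 + 482.3) = 22.30 m/s.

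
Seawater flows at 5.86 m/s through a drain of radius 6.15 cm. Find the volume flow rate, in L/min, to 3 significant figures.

Q = A·v = 0.0119 m² × 5.86 m/s = 0.0696 m³/s.
Converting: 0.0696 m³/s × 60000 = 4180 L/min.

Q ≈ 4180 L/min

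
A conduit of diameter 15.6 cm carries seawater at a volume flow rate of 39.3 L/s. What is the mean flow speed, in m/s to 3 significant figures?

v = 2.06 m/s

Q = 39.3 L/s = 0.0393 m³/s.
v = Q/A = 0.0393 / 0.0191 = 2.06 m/s.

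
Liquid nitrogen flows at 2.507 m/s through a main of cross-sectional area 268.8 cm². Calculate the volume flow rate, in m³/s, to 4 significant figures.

0.06739 m³/s

Q = A·v = 0.02688 m² × 2.507 m/s = 0.06739 m³/s.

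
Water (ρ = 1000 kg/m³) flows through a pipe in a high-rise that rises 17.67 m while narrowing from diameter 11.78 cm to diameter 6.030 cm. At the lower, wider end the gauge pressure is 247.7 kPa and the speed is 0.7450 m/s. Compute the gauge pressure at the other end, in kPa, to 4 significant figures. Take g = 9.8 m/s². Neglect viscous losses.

The volume flow rate is constant, so v₂ = (A₁/A₂)v₁ = (109.0/28.56)·0.7450 = 2.843 m/s.
Applying Bernoulli between the two ends and solving for P₂: P₂ = P₁ + ½ρ(v₁² − v₂²) − ρgΔh.
P₂ = 247700 + ½·1000·(0.7450² − 2.843²) − 1000·9.8·(+17.67) = 247700 + (-3764) − (173200) = 70770 Pa.

P₂ ≈ 70.77 kPa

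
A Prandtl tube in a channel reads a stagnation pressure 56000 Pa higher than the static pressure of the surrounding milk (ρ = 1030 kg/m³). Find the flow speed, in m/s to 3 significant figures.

v = 10.4 m/s

The dynamic pressure equals the rise in static pressure at the stagnation point: ΔP = ½ρv².
v = √(2ΔP/ρ) = √(2·56000/1030) = 10.4 m/s.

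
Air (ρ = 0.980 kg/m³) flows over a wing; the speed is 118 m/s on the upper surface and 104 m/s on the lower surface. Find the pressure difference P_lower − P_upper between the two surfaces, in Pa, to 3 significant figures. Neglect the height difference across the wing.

The pressure is lower where the speed is higher: ΔP = ½ρ(v_up² − v_low²).
ΔP = ½·0.980·(118² − 104²) = 1520 Pa.

1520 Pa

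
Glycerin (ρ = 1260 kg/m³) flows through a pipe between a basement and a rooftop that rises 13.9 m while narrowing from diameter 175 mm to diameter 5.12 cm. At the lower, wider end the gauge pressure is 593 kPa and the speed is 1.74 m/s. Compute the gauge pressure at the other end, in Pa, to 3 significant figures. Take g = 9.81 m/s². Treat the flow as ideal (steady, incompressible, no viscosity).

163000 Pa

Mass conservation (A₁v₁ = A₂v₂) gives v₂ = 1.74 × 241/20.6 = 20.3 m/s.
Energy conservation along the streamline gives P₂ = P₁ − ½ρ(v₂² − v₁²) − ρg(h₂ − h₁).
P₂ = 593000 + ½·1260·(1.74² − 20.3²) − 1260·9.81·(+13.9) = 593000 + (-258000) − (172000) = 163000 Pa.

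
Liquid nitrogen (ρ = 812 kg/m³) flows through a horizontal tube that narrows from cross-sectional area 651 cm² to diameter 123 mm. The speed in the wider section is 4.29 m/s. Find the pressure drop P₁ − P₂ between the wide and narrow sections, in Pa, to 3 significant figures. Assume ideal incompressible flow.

217000 Pa

Continuity gives A₁v₁ = A₂v₂, so v₂ = (651 cm²)/(119 cm²) × 4.29 m/s = 23.5 m/s.
With no height change, Bernoulli's equation is P₁ + ½ρv₁² = P₂ + ½ρv₂².
P₁ − P₂ = ½·812·(23.5² − 4.29²) = ½·812·534 = 217000 Pa.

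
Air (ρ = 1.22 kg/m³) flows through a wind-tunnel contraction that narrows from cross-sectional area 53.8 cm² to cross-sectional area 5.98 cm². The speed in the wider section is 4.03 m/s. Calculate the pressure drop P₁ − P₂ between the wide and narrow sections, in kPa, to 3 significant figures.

ΔP = 0.792 kPa

Mass conservation (A₁v₁ = A₂v₂) gives v₂ = 4.03 × 53.8/5.98 = 36.3 m/s.
With no height change, Bernoulli's equation is P₁ + ½ρv₁² = P₂ + ½ρv₂².
P₁ − P₂ = ½·1.22·(36.3² − 4.03²) = ½·1.22·1300 = 792 Pa.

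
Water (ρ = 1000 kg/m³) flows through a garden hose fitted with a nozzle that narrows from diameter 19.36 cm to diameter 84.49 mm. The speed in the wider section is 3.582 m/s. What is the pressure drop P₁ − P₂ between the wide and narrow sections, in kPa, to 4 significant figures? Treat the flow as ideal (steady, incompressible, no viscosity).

Continuity gives A₁v₁ = A₂v₂, so v₂ = (294.4 cm²)/(56.07 cm²) × 3.582 m/s = 18.81 m/s.
The pipe is horizontal, so Bernoulli reduces to P₁ + ½ρv₁² = P₂ + ½ρv₂².
P₁ − P₂ = ½·1000·(18.81² − 3.582²) = ½·1000·340.9 = 170400 Pa.

ΔP = 170.4 kPa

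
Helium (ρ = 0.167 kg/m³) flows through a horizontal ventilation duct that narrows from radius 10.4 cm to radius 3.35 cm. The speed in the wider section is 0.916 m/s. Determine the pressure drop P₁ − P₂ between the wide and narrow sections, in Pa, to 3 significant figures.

ΔP ≈ 6.44 Pa

Mass conservation (A₁v₁ = A₂v₂) gives v₂ = 0.916 × 340/35.3 = 8.83 m/s.
Along the horizontal streamline, P + ½ρv² is constant.
P₁ − P₂ = ½·0.167·(8.83² − 0.916²) = ½·0.167·77.1 = 6.44 Pa.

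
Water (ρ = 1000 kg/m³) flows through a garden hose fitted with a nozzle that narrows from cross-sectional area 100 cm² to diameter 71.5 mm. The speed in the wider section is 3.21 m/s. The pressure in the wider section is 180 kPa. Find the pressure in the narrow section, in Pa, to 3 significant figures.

The volume flow rate is constant, so v₂ = (A₁/A₂)v₁ = (100/40.2)·3.21 = 7.99 m/s.
Along the horizontal streamline, P + ½ρv² is constant.
P₂ = P₁ − ½ρ(v₂² − v₁²) = 180000 − ½·1000·(7.99² − 3.21²) = 180000 − 26800 = 153000 Pa.

P₂ ≈ 153000 Pa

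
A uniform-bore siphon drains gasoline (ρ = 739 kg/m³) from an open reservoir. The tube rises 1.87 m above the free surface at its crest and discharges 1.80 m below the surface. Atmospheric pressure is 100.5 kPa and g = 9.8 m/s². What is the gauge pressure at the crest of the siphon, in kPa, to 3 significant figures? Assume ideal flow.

Bernoulli surface→outlet gives ½v² = g·h_out, so v = √(2·9.8·1.80) = 5.94 m/s.
The bore is uniform, so the speed at the crest is the same v. Bernoulli surface→crest: P_atm = P_top + ½ρv² + ρg·h_top.
P_top = 100500 − ½·739·5.94² − 739·9.8·1.87 = 73900 Pa. So P_gauge = P_top − P_atm = -26600 Pa.

P_gauge ≈ -26.6 kPa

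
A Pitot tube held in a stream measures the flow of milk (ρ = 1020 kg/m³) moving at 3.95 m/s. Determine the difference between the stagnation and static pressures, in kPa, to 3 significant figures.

Bernoulli between the free stream and the stagnation point: ½ρv² = P_stag − P_static.
ΔP = ½·1020·3.95² = 7960 Pa.

ΔP ≈ 7.96 kPa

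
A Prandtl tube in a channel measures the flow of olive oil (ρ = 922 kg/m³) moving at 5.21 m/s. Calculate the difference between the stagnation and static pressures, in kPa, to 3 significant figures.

At the stagnation point the flow is brought to rest, so Bernoulli gives P_stag − P_static = ½ρv².
ΔP = ½·922·5.21² = 12500 Pa.

12.5 kPa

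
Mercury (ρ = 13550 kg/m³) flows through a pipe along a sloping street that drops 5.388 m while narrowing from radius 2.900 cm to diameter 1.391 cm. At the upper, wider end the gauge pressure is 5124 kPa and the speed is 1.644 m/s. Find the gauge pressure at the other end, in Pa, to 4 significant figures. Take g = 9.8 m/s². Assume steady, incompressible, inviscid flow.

P₂ ≈ 322800 Pa

By continuity, v₂ = v₁·A₁/A₂ = 1.644·(26.42/1.520) = 28.58 m/s.
Energy conservation along the streamline gives P₂ = P₁ − ½ρ(v₂² − v₁²) − ρg(h₂ − h₁).
P₂ = 5124000 + ½·13550·(1.644² − 28.58²) − 13550·9.8·(−5.388) = 5124000 + (-5517000) − (-715500) = 322800 Pa.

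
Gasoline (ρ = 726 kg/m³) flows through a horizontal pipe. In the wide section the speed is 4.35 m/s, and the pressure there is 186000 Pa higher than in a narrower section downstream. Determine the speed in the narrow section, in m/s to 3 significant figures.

Along the level pipe P + ½ρv² is conserved, hence v₂² = v₁² + 2(P₁ − P₂)/ρ.
v₂ = √(4.35² + 2·186000/726) = √(18.9 + 512) = 23.1 m/s.

23.1 m/s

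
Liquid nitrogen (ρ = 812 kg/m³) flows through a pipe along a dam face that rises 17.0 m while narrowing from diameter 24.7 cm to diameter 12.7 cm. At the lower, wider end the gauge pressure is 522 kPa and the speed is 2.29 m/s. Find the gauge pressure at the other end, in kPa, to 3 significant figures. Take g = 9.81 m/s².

P₂ = 358 kPa

Continuity gives A₁v₁ = A₂v₂, so v₂ = (479 cm²)/(127 cm²) × 2.29 m/s = 8.66 m/s.
Energy conservation along the streamline gives P₂ = P₁ − ½ρ(v₂² − v₁²) − ρg(h₂ − h₁).
P₂ = 522000 + ½·812·(2.29² − 8.66²) − 812·9.81·(+17.0) = 522000 + (-28300) − (135000) = 358000 Pa.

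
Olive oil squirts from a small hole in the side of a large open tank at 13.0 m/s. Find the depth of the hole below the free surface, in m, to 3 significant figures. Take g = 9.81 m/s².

Torricelli: v = √(2gh), so h = v²/(2g).
h = 13.0²/(2·9.81) = 169/19.62 = 8.61 m.

h ≈ 8.61 m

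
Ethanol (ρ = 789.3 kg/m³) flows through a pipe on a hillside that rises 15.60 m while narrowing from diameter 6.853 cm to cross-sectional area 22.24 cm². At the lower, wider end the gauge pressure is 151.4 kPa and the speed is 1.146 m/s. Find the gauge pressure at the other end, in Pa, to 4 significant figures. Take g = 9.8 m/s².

P₂ = 29820 Pa

Mass conservation (A₁v₁ = A₂v₂) gives v₂ = 1.146 × 36.89/22.24 = 1.901 m/s.
Energy conservation along the streamline gives P₂ = P₁ − ½ρ(v₂² − v₁²) − ρg(h₂ − h₁).
P₂ = 151400 + ½·789.3·(1.146² − 1.901²) − 789.3·9.8·(+15.60) = 151400 + (-907.4) − (120700) = 29820 Pa.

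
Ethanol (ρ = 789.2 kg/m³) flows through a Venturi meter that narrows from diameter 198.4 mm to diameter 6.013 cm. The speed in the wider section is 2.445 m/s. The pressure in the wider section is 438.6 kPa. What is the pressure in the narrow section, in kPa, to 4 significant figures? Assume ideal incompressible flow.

By continuity, v₂ = v₁·A₁/A₂ = 2.445·(309.2/28.40) = 26.62 m/s.
The pipe is horizontal, so Bernoulli reduces to P₁ + ½ρv₁² = P₂ + ½ρv₂².
P₂ = P₁ − ½ρ(v₂² − v₁²) = 438600 − ½·789.2·(26.62² − 2.445²) = 438600 − 277200 = 161400 Pa.

P₂ ≈ 161.4 kPa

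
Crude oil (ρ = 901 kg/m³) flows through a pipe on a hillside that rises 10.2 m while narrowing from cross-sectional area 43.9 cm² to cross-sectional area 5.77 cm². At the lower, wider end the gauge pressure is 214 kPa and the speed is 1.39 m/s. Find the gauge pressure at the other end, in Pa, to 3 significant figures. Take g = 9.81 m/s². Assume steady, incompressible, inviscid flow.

Continuity gives A₁v₁ = A₂v₂, so v₂ = (43.9 cm²)/(5.77 cm²) × 1.39 m/s = 10.6 m/s.
Bernoulli: P₁ + ½ρv₁² + ρg h₁ = P₂ + ½ρv₂² + ρg h₂, so P₂ = P₁ + ½ρ(v₁² − v₂²) − ρg(h₂ − h₁).
P₂ = 214000 + ½·901·(1.39² − 10.6²) − 901·9.81·(+10.2) = 214000 + (-49500) − (90200) = 74300 Pa.

74300 Pa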